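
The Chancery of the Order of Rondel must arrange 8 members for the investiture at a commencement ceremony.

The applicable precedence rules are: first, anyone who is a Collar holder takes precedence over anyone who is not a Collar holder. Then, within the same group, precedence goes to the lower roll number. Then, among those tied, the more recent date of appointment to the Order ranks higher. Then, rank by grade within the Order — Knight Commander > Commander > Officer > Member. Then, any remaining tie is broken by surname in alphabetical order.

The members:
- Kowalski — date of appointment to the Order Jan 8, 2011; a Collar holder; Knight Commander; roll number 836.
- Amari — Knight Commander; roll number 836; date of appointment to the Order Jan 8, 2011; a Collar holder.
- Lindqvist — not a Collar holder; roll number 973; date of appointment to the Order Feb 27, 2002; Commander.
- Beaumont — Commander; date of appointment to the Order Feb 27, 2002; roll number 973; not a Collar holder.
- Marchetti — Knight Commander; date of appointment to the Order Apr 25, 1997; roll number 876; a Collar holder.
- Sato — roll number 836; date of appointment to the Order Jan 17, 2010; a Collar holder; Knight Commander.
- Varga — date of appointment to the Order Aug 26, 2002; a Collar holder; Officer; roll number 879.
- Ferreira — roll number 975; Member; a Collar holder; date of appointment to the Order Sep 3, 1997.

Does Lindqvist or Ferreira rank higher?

By the first rule: Amari, Kowalski, Sato, Marchetti, Varga and Ferreira (each a Collar holder); then Beaumont and Lindqvist (both not a Collar holder).
Among Amari, Kowalski, Sato, Marchetti, Varga and Ferreira, by roll number (lower first): Amari, Kowalski and Sato (836) before Marchetti (876) before Varga (879) before Ferreira (975).
Among Amari, Kowalski and Sato, by date of appointment to the Order (later first): Amari and Kowalski (Jan 8, 2011) before Sato (Jan 17, 2010).
Amari and Kowalski are each Knight Commander, so the next rule applies.
Among Amari and Kowalski, alphabetically by surname: Amari before Kowalski.
Beaumont and Lindqvist both have roll number 973, so the next rule applies.
Beaumont and Lindqvist both have date of appointment to the Order Feb 27, 2002, so the next rule applies.
Beaumont and Lindqvist are each Commander, so the next rule applies.
Among Beaumont and Lindqvist, alphabetically by surname: Beaumont before Lindqvist.
So Ferreira takes precedence.

Ferreira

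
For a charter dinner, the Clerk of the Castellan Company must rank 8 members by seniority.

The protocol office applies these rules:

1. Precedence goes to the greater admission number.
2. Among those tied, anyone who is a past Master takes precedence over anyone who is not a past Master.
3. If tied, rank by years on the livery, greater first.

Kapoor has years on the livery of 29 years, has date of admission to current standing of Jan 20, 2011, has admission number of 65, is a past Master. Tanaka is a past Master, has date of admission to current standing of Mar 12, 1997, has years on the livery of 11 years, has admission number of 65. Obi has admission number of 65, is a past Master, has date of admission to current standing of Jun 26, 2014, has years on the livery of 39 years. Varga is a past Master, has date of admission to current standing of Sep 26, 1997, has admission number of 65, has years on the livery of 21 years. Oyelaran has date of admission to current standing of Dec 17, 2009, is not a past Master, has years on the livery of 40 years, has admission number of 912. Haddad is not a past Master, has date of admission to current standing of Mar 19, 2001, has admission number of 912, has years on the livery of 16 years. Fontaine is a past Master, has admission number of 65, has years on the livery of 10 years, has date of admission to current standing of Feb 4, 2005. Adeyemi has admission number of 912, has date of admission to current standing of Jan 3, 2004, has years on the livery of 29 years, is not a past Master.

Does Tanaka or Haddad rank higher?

By admission number (higher first): Oyelaran, Adeyemi and Haddad (each 912); then Obi, Kapoor, Varga, Tanaka and Fontaine (each 65).
Oyelaran, Adeyemi and Haddad are each not a past Master, so the next rule applies.
Among Oyelaran, Adeyemi and Haddad, by years on the livery (higher first): Oyelaran (40 years) before Adeyemi (29 years) before Haddad (16 years).
Obi, Kapoor, Varga, Tanaka and Fontaine are each a past Master, so the next rule applies.
Among Obi, Kapoor, Varga, Tanaka and Fontaine, by years on the livery (higher first): Obi (39 years) before Kapoor (29 years) before Varga (21 years) before Tanaka (11 years) before Fontaine (10 years).
So Haddad takes precedence.

Haddad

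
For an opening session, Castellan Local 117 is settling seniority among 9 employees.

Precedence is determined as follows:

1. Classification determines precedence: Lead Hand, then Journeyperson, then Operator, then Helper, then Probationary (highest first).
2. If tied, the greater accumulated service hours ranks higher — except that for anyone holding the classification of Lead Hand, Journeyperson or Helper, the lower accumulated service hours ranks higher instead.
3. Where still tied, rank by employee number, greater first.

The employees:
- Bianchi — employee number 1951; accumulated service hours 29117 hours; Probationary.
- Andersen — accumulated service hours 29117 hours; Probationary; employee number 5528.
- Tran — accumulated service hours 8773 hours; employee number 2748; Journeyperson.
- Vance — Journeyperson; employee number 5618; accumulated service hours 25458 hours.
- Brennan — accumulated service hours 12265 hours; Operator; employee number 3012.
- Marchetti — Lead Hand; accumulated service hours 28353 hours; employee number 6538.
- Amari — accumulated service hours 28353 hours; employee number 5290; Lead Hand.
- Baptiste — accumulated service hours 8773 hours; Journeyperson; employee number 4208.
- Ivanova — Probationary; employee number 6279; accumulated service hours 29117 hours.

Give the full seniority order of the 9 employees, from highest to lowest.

Marchetti, Amari, Baptiste, Tran, Vance, Brennan, Ivanova, Andersen, Bianchi

By classification: Marchetti and Amari (Lead Hand); then Baptiste, Tran and Vance (Journeyperson); then Brennan (Operator); then Ivanova, Andersen and Bianchi (Probationary).
Marchetti and Amari both have accumulated service hours 28353 hours, so the next rule applies.
Among Marchetti and Amari, by employee number (higher first): Marchetti (6538) before Amari (5290).
Among Baptiste, Tran and Vance, by accumulated service hours (lower first) (reversed rule for this group): Baptiste and Tran (8773 hours) before Vance (25458 hours).
Among Baptiste and Tran, by employee number (higher first): Baptiste (4208) before Tran (2748).
Ivanova, Andersen and Bianchi all have accumulated service hours 29117 hours, so the next rule applies.
Among Ivanova, Andersen and Bianchi, by employee number (higher first): Ivanova (6279) before Andersen (5528) before Bianchi (1951).
Full order: Marchetti, Amari, Baptiste, Tran, Vance, Brennan, Ivanova, Andersen, Bianchi.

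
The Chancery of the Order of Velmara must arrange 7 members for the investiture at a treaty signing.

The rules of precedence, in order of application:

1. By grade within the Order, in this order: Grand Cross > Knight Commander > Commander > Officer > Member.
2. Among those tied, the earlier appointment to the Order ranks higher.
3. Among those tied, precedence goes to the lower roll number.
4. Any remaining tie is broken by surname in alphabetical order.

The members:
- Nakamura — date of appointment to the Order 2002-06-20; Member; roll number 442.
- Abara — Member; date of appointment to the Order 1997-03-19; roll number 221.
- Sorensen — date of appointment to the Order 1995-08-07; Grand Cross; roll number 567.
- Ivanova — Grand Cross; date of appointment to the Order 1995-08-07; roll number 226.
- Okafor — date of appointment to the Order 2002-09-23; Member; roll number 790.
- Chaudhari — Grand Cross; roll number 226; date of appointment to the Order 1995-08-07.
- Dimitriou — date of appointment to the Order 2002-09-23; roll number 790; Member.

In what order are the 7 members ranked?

By grade within the Order: Chaudhari, Ivanova and Sorensen (Grand Cross); then Abara, Nakamura, Dimitriou and Okafor (Member).
Chaudhari, Ivanova and Sorensen all have date of appointment to the Order 1995-08-07, so the next rule applies.
Among Chaudhari, Ivanova and Sorensen, by roll number (lower first): Chaudhari and Ivanova (226) before Sorensen (567).
Among Chaudhari and Ivanova, alphabetically by surname: Chaudhari before Ivanova.
Among Abara, Nakamura, Dimitriou and Okafor, by date of appointment to the Order (earlier first): Abara (1997-03-19) before Nakamura (2002-06-20) before Dimitriou and Okafor (2002-09-23).
Dimitriou and Okafor both have roll number 790, so the next rule applies.
Among Dimitriou and Okafor, alphabetically by surname: Dimitriou before Okafor.
Full order: Chaudhari, Ivanova, Sorensen, Abara, Nakamura, Dimitriou, Okafor.

Chaudhari, Ivanova, Sorensen, Abara, Nakamura, Dimitriou, Okafor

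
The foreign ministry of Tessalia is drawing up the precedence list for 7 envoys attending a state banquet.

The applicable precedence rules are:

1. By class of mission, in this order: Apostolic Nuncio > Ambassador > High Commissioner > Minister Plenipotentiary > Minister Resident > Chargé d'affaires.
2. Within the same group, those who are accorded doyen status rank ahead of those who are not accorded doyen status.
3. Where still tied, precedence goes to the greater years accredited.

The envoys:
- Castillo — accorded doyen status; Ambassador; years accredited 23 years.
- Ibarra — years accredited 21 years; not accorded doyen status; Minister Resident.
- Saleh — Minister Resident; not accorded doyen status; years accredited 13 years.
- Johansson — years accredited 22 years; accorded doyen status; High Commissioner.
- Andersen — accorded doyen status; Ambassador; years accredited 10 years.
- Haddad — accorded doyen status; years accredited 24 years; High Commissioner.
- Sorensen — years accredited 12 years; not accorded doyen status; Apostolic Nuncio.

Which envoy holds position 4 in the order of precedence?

Haddad

By class of mission: Sorensen (Apostolic Nuncio); then Castillo and Andersen (Ambassador); then Haddad and Johansson (High Commissioner); then Ibarra and Saleh (Minister Resident).
Castillo and Andersen are each accorded doyen status, so the next rule applies.
Among Castillo and Andersen, by years accredited (higher first): Castillo (23 years) before Andersen (10 years).
Haddad and Johansson are each accorded doyen status, so the next rule applies.
Among Haddad and Johansson, by years accredited (higher first): Haddad (24 years) before Johansson (22 years).
Ibarra and Saleh are each not accorded doyen status, so the next rule applies.
Among Ibarra and Saleh, by years accredited (higher first): Ibarra (21 years) before Saleh (13 years).
Order: Sorensen, Castillo, Andersen, Haddad, Johansson, Ibarra, Saleh.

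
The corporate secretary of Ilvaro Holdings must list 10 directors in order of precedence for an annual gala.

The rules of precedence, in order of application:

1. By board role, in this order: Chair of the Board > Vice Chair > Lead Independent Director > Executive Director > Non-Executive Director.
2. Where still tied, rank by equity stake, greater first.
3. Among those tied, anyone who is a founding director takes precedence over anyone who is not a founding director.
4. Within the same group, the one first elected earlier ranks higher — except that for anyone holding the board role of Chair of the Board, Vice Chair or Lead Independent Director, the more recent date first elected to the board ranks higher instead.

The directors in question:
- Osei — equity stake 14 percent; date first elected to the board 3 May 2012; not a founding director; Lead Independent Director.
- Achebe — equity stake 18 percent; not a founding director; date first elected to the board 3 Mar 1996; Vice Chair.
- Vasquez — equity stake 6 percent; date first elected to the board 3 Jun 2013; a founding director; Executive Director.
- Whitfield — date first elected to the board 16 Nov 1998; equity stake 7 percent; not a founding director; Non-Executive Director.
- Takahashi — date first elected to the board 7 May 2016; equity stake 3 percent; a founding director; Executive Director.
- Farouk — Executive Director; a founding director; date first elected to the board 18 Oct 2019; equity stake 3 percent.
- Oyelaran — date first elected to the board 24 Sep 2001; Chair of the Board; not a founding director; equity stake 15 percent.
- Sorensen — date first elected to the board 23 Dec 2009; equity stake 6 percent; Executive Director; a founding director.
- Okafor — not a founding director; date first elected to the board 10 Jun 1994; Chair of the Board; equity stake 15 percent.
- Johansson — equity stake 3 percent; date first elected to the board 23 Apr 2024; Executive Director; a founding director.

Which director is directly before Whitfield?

By board role: Oyelaran and Okafor (Chair of the Board); then Achebe (Vice Chair); then Osei (Lead Independent Director); then Sorensen, Vasquez, Takahashi, Farouk and Johansson (Executive Director); then Whitfield (Non-Executive Director).
Oyelaran and Okafor both have equity stake 15 percent, so the next rule applies.
Oyelaran and Okafor are each not a founding director, so the next rule applies.
Among Oyelaran and Okafor, by date first elected to the board (later first) (reversed rule for this group): Oyelaran (24 Sep 2001) before Okafor (10 Jun 1994).
Among Sorensen, Vasquez, Takahashi, Farouk and Johansson, by equity stake (higher first): Sorensen and Vasquez (6 percent) before Takahashi, Farouk and Johansson (3 percent).
Sorensen and Vasquez are each a founding director, so the next rule applies.
Among Sorensen and Vasquez, by date first elected to the board (earlier first): Sorensen (23 Dec 2009) before Vasquez (3 Jun 2013).
Takahashi, Farouk and Johansson are each a founding director, so the next rule applies.
Among Takahashi, Farouk and Johansson, by date first elected to the board (earlier first): Takahashi (7 May 2016) before Farouk (18 Oct 2019) before Johansson (23 Apr 2024).
Order: Oyelaran, Okafor, Achebe, Osei, Sorensen, Vasquez, Takahashi, Farouk, Johansson, Whitfield.

Johansson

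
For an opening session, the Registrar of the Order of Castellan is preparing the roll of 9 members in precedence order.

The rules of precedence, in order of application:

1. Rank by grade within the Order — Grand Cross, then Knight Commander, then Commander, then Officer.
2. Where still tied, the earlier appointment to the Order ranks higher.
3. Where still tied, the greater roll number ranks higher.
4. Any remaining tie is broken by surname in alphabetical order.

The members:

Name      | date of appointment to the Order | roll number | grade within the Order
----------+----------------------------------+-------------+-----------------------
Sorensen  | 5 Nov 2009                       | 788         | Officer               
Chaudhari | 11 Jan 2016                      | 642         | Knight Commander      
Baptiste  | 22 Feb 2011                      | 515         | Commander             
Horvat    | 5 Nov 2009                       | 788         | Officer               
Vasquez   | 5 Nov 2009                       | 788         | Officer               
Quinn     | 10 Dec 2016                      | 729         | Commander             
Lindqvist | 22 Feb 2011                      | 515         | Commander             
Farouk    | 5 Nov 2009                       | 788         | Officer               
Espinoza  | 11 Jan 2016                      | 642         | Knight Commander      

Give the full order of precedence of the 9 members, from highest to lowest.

By grade within the Order: Chaudhari and Espinoza (Knight Commander); then Baptiste, Lindqvist and Quinn (Commander); then Farouk, Horvat, Sorensen and Vasquez (Officer).
Chaudhari and Espinoza both have date of appointment to the Order 11 Jan 2016, so the next rule applies.
Chaudhari and Espinoza both have roll number 642, so the next rule applies.
Among Chaudhari and Espinoza, alphabetically by surname: Chaudhari before Espinoza.
Among Baptiste, Lindqvist and Quinn, by date of appointment to the Order (earlier first): Baptiste and Lindqvist (22 Feb 2011) before Quinn (10 Dec 2016).
Baptiste and Lindqvist both have roll number 515, so the next rule applies.
Among Baptiste and Lindqvist, alphabetically by surname: Baptiste before Lindqvist.
Farouk, Horvat, Sorensen and Vasquez all have date of appointment to the Order 5 Nov 2009, so the next rule applies.
Farouk, Horvat, Sorensen and Vasquez all have roll number 788, so the next rule applies.
Among Farouk, Horvat, Sorensen and Vasquez, alphabetically by surname: Farouk before Horvat before Sorensen before Vasquez.
Full order: Chaudhari, Espinoza, Baptiste, Lindqvist, Quinn, Farouk, Horvat, Sorensen, Vasquez.

Chaudhari, Espinoza, Baptiste, Lindqvist, Quinn, Farouk, Horvat, Sorensen, Vasquez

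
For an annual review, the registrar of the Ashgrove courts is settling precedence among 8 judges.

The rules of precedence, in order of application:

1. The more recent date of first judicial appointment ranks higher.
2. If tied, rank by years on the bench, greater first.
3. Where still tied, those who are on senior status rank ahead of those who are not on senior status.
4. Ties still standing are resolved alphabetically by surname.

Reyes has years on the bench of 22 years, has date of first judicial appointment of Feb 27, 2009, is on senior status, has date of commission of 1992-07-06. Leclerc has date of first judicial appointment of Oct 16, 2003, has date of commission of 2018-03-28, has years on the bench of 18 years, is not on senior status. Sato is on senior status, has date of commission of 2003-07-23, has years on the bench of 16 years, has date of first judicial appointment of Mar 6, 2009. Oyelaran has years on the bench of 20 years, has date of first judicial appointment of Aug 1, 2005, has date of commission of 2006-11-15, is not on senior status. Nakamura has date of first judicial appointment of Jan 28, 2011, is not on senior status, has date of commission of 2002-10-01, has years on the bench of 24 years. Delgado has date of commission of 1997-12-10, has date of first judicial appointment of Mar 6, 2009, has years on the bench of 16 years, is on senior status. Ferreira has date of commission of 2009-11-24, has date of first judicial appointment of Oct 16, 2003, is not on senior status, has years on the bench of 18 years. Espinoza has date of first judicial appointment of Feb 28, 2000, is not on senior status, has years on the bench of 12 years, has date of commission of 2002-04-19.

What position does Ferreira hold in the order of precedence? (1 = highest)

6

By date of first judicial appointment (later first): Nakamura (Jan 28, 2011); then Delgado and Sato (both Mar 6, 2009); then Reyes (Feb 27, 2009); then Oyelaran (Aug 1, 2005); then Ferreira and Leclerc (both Oct 16, 2003); then Espinoza (Feb 28, 2000).
Delgado and Sato both have years on the bench 16 years, so the next rule applies.
Delgado and Sato are each on senior status, so the next rule applies.
Among Delgado and Sato, alphabetically by surname: Delgado before Sato.
Ferreira and Leclerc both have years on the bench 18 years, so the next rule applies.
Ferreira and Leclerc are each not on senior status, so the next rule applies.
Among Ferreira and Leclerc, alphabetically by surname: Ferreira before Leclerc.
Order: Nakamura, Delgado, Sato, Reyes, Oyelaran, Ferreira, Leclerc, Espinoza. So position 6.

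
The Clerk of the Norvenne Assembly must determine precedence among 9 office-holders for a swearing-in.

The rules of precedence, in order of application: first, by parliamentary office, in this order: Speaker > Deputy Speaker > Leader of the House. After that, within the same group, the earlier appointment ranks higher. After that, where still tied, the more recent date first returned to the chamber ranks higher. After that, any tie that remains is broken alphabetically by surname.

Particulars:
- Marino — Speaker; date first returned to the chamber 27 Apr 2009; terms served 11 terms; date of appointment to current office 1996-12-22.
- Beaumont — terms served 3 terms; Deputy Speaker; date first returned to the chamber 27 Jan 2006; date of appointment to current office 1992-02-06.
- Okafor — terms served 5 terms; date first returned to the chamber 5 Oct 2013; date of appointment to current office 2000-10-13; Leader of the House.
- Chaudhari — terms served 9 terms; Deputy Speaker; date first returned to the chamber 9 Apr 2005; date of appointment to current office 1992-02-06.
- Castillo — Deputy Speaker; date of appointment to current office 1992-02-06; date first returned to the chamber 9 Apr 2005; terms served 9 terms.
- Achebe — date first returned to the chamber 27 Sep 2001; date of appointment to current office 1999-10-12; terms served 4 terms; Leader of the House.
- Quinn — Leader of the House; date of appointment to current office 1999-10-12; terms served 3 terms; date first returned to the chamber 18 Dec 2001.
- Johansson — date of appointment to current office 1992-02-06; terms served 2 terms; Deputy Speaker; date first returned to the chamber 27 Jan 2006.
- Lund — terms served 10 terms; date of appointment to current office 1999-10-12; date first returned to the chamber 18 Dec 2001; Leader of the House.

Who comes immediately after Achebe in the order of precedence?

Okafor

By parliamentary office: Marino (Speaker); then Beaumont, Johansson, Castillo and Chaudhari (Deputy Speaker); then Lund, Quinn, Achebe and Okafor (Leader of the House).
Beaumont, Johansson, Castillo and Chaudhari all have date of appointment to current office 1992-02-06, so the next rule applies.
Among Beaumont, Johansson, Castillo and Chaudhari, by date first returned to the chamber (later first): Beaumont and Johansson (27 Jan 2006) before Castillo and Chaudhari (9 Apr 2005).
Among Beaumont and Johansson, alphabetically by surname: Beaumont before Johansson.
Among Castillo and Chaudhari, alphabetically by surname: Castillo before Chaudhari.
Among Lund, Quinn, Achebe and Okafor, by date of appointment to current office (earlier first): Lund, Quinn and Achebe (1999-10-12) before Okafor (2000-10-13).
Among Lund, Quinn and Achebe, by date first returned to the chamber (later first): Lund and Quinn (18 Dec 2001) before Achebe (27 Sep 2001).
Among Lund and Quinn, alphabetically by surname: Lund before Quinn.
Order: Marino, Beaumont, Johansson, Castillo, Chaudhari, Lund, Quinn, Achebe, Okafor.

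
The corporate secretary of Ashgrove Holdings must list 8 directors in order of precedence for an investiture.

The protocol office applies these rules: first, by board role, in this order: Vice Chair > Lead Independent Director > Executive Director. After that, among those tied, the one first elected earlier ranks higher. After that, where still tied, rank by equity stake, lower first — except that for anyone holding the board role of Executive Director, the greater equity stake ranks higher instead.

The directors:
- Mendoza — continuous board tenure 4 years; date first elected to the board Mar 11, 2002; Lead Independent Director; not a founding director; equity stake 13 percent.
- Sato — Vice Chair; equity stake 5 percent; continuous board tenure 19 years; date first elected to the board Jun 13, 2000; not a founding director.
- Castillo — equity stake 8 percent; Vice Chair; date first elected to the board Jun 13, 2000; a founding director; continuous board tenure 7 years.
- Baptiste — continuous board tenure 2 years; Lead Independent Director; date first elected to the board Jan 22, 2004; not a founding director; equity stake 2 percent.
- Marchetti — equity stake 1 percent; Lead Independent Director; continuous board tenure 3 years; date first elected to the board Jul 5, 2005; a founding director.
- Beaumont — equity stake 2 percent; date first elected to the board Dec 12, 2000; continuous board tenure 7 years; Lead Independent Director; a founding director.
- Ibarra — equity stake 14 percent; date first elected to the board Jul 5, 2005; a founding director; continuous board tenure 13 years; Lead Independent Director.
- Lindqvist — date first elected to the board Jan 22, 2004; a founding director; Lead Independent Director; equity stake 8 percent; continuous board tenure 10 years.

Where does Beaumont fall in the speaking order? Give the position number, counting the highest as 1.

By board role: Sato and Castillo (Vice Chair); then Beaumont, Mendoza, Baptiste, Lindqvist, Marchetti and Ibarra (Lead Independent Director).
Sato and Castillo both have date first elected to the board Jun 13, 2000, so the next rule applies.
Among Sato and Castillo, by equity stake (lower first): Sato (5 percent) before Castillo (8 percent).
Among Beaumont, Mendoza, Baptiste, Lindqvist, Marchetti and Ibarra, by date first elected to the board (earlier first): Beaumont (Dec 12, 2000) before Mendoza (Mar 11, 2002) before Baptiste and Lindqvist (Jan 22, 2004) before Marchetti and Ibarra (Jul 5, 2005).
Among Baptiste and Lindqvist, by equity stake (lower first): Baptiste (2 percent) before Lindqvist (8 percent).
Among Marchetti and Ibarra, by equity stake (lower first): Marchetti (1 percent) before Ibarra (14 percent).
Order: Sato, Castillo, Beaumont, Mendoza, Baptiste, Lindqvist, Marchetti, Ibarra. So position 3.

3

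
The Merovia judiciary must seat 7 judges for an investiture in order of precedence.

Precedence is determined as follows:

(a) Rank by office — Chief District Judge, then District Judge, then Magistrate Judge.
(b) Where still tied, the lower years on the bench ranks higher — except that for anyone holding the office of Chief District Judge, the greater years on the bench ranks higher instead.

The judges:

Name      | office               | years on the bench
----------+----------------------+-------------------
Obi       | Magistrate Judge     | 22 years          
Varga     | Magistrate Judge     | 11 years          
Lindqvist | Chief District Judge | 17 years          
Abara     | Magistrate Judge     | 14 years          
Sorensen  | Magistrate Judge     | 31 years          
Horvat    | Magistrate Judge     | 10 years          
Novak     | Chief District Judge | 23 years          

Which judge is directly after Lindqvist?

Horvat

By office: Novak and Lindqvist (Chief District Judge); then Horvat, Varga, Abara, Obi and Sorensen (Magistrate Judge).
Among Novak and Lindqvist, by years on the bench (higher first) (reversed rule for this group): Novak (23 years) before Lindqvist (17 years).
Among Horvat, Varga, Abara, Obi and Sorensen, by years on the bench (lower first): Horvat (10 years) before Varga (11 years) before Abara (14 years) before Obi (22 years) before Sorensen (31 years).
Order: Novak, Lindqvist, Horvat, Varga, Abara, Obi, Sorensen.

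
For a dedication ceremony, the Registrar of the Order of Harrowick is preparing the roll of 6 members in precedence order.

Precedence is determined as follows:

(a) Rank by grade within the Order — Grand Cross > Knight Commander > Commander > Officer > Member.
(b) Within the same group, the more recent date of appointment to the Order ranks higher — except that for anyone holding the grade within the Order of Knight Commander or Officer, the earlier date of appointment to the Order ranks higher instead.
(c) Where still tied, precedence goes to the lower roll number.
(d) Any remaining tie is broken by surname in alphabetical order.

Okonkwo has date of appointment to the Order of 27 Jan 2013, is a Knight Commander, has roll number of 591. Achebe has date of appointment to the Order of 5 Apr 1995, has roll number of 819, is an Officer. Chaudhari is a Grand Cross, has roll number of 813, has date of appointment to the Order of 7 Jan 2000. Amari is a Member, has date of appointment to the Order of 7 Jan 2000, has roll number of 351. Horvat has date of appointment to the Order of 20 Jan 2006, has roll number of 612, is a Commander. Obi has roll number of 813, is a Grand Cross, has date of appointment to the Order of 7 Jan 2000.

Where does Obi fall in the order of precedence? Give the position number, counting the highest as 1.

By grade within the Order: Chaudhari and Obi (Grand Cross); then Okonkwo (Knight Commander); then Horvat (Commander); then Achebe (Officer); then Amari (Member).
Chaudhari and Obi both have date of appointment to the Order 7 Jan 2000, so the next rule applies.
Chaudhari and Obi both have roll number 813, so the next rule applies.
Among Chaudhari and Obi, alphabetically by surname: Chaudhari before Obi.
Order: Chaudhari, Obi, Okonkwo, Horvat, Achebe, Amari. So position 2.

2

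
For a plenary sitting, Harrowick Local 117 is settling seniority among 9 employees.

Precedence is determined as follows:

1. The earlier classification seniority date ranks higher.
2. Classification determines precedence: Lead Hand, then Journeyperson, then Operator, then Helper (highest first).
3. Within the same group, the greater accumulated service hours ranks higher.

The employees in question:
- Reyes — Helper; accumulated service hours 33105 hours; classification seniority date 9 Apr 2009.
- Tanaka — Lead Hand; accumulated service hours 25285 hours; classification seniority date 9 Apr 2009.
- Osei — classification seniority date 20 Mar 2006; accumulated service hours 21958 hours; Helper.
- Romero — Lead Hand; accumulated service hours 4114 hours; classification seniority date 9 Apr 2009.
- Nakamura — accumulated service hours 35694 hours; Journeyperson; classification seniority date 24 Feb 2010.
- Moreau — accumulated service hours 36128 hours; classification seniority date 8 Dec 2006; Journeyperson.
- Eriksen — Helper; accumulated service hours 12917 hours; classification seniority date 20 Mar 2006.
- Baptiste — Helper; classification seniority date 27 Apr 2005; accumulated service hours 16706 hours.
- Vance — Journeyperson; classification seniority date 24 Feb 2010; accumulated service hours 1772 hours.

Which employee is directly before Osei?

Baptiste

By classification seniority date (earlier first): Baptiste (27 Apr 2005); then Osei and Eriksen (both 20 Mar 2006); then Moreau (8 Dec 2006); then Tanaka, Romero and Reyes (each 9 Apr 2009); then Nakamura and Vance (both 24 Feb 2010).
Osei and Eriksen are each Helper, so the next rule applies.
Among Osei and Eriksen, by accumulated service hours (higher first): Osei (21958 hours) before Eriksen (12917 hours).
Among Tanaka, Romero and Reyes, by classification: Tanaka and Romero (Lead Hand) before Reyes (Helper).
Among Tanaka and Romero, by accumulated service hours (higher first): Tanaka (25285 hours) before Romero (4114 hours).
Nakamura and Vance are each Journeyperson, so the next rule applies.
Among Nakamura and Vance, by accumulated service hours (higher first): Nakamura (35694 hours) before Vance (1772 hours).
Order: Baptiste, Osei, Eriksen, Moreau, Tanaka, Romero, Reyes, Nakamura, Vance.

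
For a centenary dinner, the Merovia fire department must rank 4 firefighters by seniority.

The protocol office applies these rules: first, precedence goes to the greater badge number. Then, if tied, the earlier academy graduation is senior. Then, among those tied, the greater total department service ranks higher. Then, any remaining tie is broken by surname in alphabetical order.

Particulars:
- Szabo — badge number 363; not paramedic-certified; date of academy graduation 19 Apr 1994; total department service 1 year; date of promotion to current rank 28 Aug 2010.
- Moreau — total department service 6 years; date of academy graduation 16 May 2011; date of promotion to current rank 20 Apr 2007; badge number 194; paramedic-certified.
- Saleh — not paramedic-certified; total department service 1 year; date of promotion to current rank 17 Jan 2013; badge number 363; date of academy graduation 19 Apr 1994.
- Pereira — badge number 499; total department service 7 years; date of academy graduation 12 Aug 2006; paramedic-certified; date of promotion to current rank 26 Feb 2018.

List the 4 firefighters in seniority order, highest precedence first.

Pereira, Saleh, Szabo, Moreau

By badge number (higher first): Pereira (499); then Saleh and Szabo (both 363); then Moreau (194).
Saleh and Szabo both have date of academy graduation 19 Apr 1994, so the next rule applies.
Saleh and Szabo both have total department service 1 year, so the next rule applies.
Among Saleh and Szabo, alphabetically by surname: Saleh before Szabo.
Full order: Pereira, Saleh, Szabo, Moreau.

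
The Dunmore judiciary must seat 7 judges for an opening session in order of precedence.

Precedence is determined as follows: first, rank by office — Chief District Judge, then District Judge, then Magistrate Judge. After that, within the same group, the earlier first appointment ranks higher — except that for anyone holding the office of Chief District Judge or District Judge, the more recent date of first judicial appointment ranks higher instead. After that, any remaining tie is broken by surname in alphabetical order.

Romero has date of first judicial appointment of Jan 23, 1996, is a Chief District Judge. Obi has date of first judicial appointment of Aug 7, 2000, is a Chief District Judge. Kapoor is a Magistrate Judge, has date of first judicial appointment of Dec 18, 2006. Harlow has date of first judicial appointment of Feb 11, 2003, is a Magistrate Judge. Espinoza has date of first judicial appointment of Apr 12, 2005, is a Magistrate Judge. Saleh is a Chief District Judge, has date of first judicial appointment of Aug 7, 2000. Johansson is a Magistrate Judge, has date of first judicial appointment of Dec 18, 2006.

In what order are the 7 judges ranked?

Obi, Saleh, Romero, Harlow, Espinoza, Johansson, Kapoor

By office: Obi, Saleh and Romero (Chief District Judge); then Harlow, Espinoza, Johansson and Kapoor (Magistrate Judge).
Among Obi, Saleh and Romero, by date of first judicial appointment (later first) (reversed rule for this group): Obi and Saleh (Aug 7, 2000) before Romero (Jan 23, 1996).
Among Obi and Saleh, alphabetically by surname: Obi before Saleh.
Among Harlow, Espinoza, Johansson and Kapoor, by date of first judicial appointment (earlier first): Harlow (Feb 11, 2003) before Espinoza (Apr 12, 2005) before Johansson and Kapoor (Dec 18, 2006).
Among Johansson and Kapoor, alphabetically by surname: Johansson before Kapoor.
Full order: Obi, Saleh, Romero, Harlow, Espinoza, Johansson, Kapoor.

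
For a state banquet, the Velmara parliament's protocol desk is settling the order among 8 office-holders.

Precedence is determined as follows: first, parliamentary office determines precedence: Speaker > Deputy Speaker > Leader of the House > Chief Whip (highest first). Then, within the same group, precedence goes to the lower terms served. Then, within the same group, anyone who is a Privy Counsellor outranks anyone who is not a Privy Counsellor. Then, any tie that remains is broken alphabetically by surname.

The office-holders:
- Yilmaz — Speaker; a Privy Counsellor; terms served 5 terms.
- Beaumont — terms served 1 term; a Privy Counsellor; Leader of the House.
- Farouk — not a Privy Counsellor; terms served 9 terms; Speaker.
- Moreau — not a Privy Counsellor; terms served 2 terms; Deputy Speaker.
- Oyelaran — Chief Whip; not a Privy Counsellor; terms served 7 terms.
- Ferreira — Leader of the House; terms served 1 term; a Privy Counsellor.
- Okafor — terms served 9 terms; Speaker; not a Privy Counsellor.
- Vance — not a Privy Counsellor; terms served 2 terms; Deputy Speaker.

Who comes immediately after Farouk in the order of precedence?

By parliamentary office: Yilmaz, Farouk and Okafor (Speaker); then Moreau and Vance (Deputy Speaker); then Beaumont and Ferreira (Leader of the House); then Oyelaran (Chief Whip).
Among Yilmaz, Farouk and Okafor, by terms served (lower first): Yilmaz (5 terms) before Farouk and Okafor (9 terms).
Farouk and Okafor are each not a Privy Counsellor, so the next rule applies.
Among Farouk and Okafor, alphabetically by surname: Farouk before Okafor.
Moreau and Vance both have terms served 2 terms, so the next rule applies.
Moreau and Vance are each not a Privy Counsellor, so the next rule applies.
Among Moreau and Vance, alphabetically by surname: Moreau before Vance.
Beaumont and Ferreira both have terms served 1 term, so the next rule applies.
Beaumont and Ferreira are each a Privy Counsellor, so the next rule applies.
Among Beaumont and Ferreira, alphabetically by surname: Beaumont before Ferreira.
Order: Yilmaz, Farouk, Okafor, Moreau, Vance, Beaumont, Ferreira, Oyelaran.

Okafor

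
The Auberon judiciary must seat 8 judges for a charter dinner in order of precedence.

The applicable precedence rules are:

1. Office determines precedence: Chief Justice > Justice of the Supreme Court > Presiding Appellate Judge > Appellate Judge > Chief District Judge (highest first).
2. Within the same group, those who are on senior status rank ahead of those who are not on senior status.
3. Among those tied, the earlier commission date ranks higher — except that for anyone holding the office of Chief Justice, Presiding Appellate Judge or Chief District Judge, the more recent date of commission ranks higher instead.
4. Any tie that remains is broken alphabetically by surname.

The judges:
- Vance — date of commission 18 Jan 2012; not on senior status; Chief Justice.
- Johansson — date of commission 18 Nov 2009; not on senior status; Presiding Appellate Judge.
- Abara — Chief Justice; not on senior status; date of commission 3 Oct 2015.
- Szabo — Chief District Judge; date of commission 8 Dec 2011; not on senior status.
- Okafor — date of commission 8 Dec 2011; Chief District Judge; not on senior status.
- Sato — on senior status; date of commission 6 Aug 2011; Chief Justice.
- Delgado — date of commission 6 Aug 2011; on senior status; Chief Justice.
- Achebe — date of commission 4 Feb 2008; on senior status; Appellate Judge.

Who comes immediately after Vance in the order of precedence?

By office: Delgado, Sato, Abara and Vance (Chief Justice); then Johansson (Presiding Appellate Judge); then Achebe (Appellate Judge); then Okafor and Szabo (Chief District Judge).
Among Delgado, Sato, Abara and Vance, on senior status before not on senior status: Delgado and Sato (on senior status) before Abara and Vance (not on senior status).
Delgado and Sato both have date of commission 6 Aug 2011, so the next rule applies.
Among Delgado and Sato, alphabetically by surname: Delgado before Sato.
Among Abara and Vance, by date of commission (later first) (reversed rule for this group): Abara (3 Oct 2015) before Vance (18 Jan 2012).
Okafor and Szabo are each not on senior status, so the next rule applies.
Okafor and Szabo both have date of commission 8 Dec 2011, so the next rule applies.
Among Okafor and Szabo, alphabetically by surname: Okafor before Szabo.
Order: Delgado, Sato, Abara, Vance, Johansson, Achebe, Okafor, Szabo.

Johansson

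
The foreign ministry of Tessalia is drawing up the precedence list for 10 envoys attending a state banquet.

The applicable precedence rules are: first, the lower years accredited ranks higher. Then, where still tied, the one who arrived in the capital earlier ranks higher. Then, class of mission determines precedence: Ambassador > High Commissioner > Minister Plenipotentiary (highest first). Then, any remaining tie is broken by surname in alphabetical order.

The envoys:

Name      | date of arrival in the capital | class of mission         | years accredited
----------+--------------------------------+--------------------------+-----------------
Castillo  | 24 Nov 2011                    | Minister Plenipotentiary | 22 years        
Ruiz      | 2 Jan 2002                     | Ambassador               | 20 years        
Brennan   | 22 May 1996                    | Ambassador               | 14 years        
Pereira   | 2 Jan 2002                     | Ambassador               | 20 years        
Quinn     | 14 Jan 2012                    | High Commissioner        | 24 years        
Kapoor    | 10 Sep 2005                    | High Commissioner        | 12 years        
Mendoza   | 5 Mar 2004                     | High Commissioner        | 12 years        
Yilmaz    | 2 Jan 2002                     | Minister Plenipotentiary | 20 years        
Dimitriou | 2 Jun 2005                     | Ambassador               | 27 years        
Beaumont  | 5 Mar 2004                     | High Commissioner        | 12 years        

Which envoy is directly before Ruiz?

Pereira

By years accredited (lower first): Beaumont, Mendoza and Kapoor (each 12 years); then Brennan (14 years); then Pereira, Ruiz and Yilmaz (each 20 years); then Castillo (22 years); then Quinn (24 years); then Dimitriou (27 years).
Among Beaumont, Mendoza and Kapoor, by date of arrival in the capital (earlier first): Beaumont and Mendoza (5 Mar 2004) before Kapoor (10 Sep 2005).
Beaumont and Mendoza are each High Commissioner, so the next rule applies.
Among Beaumont and Mendoza, alphabetically by surname: Beaumont before Mendoza.
Pereira, Ruiz and Yilmaz all have date of arrival in the capital 2 Jan 2002, so the next rule applies.
Among Pereira, Ruiz and Yilmaz, by class of mission: Pereira and Ruiz (Ambassador) before Yilmaz (Minister Plenipotentiary).
Among Pereira and Ruiz, alphabetically by surname: Pereira before Ruiz.
Order: Beaumont, Mendoza, Kapoor, Brennan, Pereira, Ruiz, Yilmaz, Castillo, Quinn, Dimitriou.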